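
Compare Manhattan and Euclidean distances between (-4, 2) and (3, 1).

L1 = |-4 - 3| + |2 - 1| = 7 + 1 = 8
L2 = √(7² + 1²) = √50 ≈ 7.0711
L1 ≥ L2 always (equality iff movement is along one axis); L1 > L2 here.
Ratio L1/L2 = 8/√50 ≈ 1.1314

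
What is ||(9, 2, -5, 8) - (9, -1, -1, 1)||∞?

max(|x_i - y_i|) = max(|9 - 9|, |2 - (-1)|, |-5 - (-1)|, |8 - 1|) = max(0, 3, 4, 7) = 7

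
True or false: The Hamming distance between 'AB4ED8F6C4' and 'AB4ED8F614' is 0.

Differing positions: 9. Hamming distance = 1, so the claim that d_H = 0 is false.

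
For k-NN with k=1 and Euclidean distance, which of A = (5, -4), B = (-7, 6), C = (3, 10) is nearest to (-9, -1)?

Distances: d(A) ≈ 14.3178, d(B) ≈ 7.2801, d(C) ≈ 16.2788. Nearest: B = (-7, 6) with distance 7.2801.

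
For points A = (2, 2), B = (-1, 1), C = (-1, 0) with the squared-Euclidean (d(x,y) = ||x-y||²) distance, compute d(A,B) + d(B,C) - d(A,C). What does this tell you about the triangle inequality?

d(A,B) = 3² + 1² = 10, d(B,C) = 0² + 1² = 1, d(A,C) = 3² + 2² = 13.
d(A,B) + d(B,C) - d(A,C) = 10 + 1 - 13 = 11 - 13 = -2. This is < 0, so the triangle inequality FAILS for these points (squared-Euclidean is not a metric).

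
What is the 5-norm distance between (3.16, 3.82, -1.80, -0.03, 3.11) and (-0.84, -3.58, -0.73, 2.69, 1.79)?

(Σ|x_i - y_i|^5)^(1/5) = (|3.16 - (-0.84)|^5 + |3.82 - (-3.58)|^5 + |-1.8 - (-0.73)|^5 + |-0.03 - 2.69|^5 + |3.11 - 1.79|^5)^(1/5)
= (4^5 + 7.4^5 + 1.07^5 + 2.72^5 + 1.32^5)^(1/5) ≈ (1024 + 22190.0662 + 1.4026 + 148.8828 + 4.0075)^(1/5) = (23368.3591)^(1/5) ≈ 7.477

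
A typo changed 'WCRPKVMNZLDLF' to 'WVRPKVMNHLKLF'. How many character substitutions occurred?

Differing positions: 2, 9, 11. Hamming distance = 3.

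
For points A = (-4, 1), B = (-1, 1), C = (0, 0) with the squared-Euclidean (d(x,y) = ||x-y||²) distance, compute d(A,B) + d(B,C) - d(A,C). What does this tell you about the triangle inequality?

d(A,B) = 3² + 0² = 9, d(B,C) = 1² + 1² = 2, d(A,C) = 4² + 1² = 17.
d(A,B) + d(B,C) - d(A,C) = 9 + 2 - 17 = 11 - 17 = -6. This is < 0, so the triangle inequality FAILS for these points (squared-Euclidean is not a metric).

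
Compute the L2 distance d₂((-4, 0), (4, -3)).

√(Σ(x_i - y_i)²) = √((-4 - 4)² + (0 - (-3))²)
= √((-8)² + 3²) = √(64 + 9) = √73 ≈ 8.544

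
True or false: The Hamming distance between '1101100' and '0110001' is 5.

Differing positions: 1, 3, 4, 5, 7. Hamming distance = 5, so the claim is true.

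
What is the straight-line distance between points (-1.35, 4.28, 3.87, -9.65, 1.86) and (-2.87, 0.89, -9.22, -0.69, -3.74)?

√(Σ(x_i - y_i)²) = √((-1.35 - (-2.87))² + (4.28 - 0.89)² + (3.87 - (-9.22))² + (-9.65 - (-0.69))² + (1.86 - (-3.74))²)
= √(1.52² + 3.39² + 13.09² + (-8.96)² + 5.6²) = √(2.3104 + 11.4921 + 171.3481 + 80.2816 + 31.36) = √296.7922 ≈ 17.2277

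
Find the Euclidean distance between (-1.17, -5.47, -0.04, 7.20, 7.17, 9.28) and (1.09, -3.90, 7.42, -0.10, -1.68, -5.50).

√(Σ(x_i - y_i)²) = √((-1.17 - 1.09)² + (-5.47 - (-3.9))² + (-0.04 - 7.42)² + (7.2 - (-0.1))² + (7.17 - (-1.68))² + (9.28 - (-5.5))²)
= √((-2.26)² + (-1.57)² + (-7.46)² + 7.3² + 8.85² + 14.78²) = √(5.1076 + 2.4649 + 55.6516 + 53.29 + 78.3225 + 218.4484) = √413.285 ≈ 20.3294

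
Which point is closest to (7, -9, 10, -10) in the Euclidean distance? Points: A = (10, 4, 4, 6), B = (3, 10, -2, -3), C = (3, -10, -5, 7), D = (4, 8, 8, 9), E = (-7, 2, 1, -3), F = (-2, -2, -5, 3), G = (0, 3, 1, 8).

Distances: d(A) ≈ 21.6795, d(B) ≈ 23.8747, d(C) ≈ 23.0434, d(D) ≈ 25.7488, d(E) ≈ 21.1424, d(F) ≈ 22.891, d(G) ≈ 24.454. Nearest: E = (-7, 2, 1, -3) with distance 21.1424.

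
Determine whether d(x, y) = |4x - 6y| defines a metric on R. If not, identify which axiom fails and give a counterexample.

No. d fails symmetry: d(3, 8) = |4·3 - 6·8| = |-36| = 36, but d(8, 3) = |4·8 - 6·3| = |14| = 14. Since 36 ≠ 14, d(x,y) ≠ d(y,x) in general.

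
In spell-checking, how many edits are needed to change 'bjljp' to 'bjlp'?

Let D[i][j] be the edit distance between the first i characters of 'bjljp' and the first j characters of 'bjlp', with D[i][0] = i, D[0][j] = j, and D[i][j] = D[i-1][j-1] if the characters match, else 1 + min(D[i-1][j], D[i][j-1], D[i-1][j-1]). Filling the table (rows: prefixes of 'bjljp', columns: prefixes of 'bjlp'):
     ε  b  j  l  p
  ε  0  1  2  3  4
  b  1  0  1  2  3
  j  2  1  0  1  2
  l  3  2  1  0  1
  j  4  3  2  1  1
  p  5  4  3  2  1
The bottom-right entry gives D[5][4] = 1, so no sequence of fewer than 1 edit works. Backtracking through the table gives one optimal edit sequence (1 edit):
  bjljp → bjlp (del j @4)
Edit distance = 1.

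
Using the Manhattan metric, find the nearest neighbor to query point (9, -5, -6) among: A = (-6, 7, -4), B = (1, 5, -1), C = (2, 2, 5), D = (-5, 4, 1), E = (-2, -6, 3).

Distances: d(A) = 29, d(B) = 23, d(C) = 25, d(D) = 30, d(E) = 21. Nearest: E = (-2, -6, 3) with distance 21.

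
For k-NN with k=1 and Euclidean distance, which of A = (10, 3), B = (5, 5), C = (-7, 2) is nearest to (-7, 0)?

Distances: d(A) ≈ 17.2627, d(B) = 13, d(C) = 2. Nearest: C = (-7, 2) with distance 2.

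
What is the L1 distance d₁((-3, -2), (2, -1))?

Σ|x_i - y_i| = |-3 - 2| + |-2 - (-1)| = 5 + 1 = 6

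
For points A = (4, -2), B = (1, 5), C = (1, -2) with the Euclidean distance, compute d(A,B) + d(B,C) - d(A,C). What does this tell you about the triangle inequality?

d(A,B) = √(3² + 7²) = √58 ≈ 7.6158, d(B,C) = √(0² + 7²) = √49 = 7, d(A,C) = √(3² + 0²) = √9 = 3.
d(A,B) + d(B,C) - d(A,C) = 7.6158 + 7 - 3 = 14.6158 - 3 = 11.6158 (to 4 decimal places). This is ≥ 0, so the triangle inequality holds for these points.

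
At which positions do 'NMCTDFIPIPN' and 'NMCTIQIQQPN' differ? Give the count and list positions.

Differing positions: 5, 6, 8, 9. Hamming distance = 4.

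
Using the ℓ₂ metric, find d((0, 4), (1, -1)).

√(Σ(x_i - y_i)²) = √((0 - 1)² + (4 - (-1))²)
= √((-1)² + 5²) = √(1 + 25) = √26 ≈ 5.099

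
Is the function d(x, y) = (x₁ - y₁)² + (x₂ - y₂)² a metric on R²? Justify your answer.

No. The squared Euclidean distance fails the triangle inequality. Counterexample: x = (0, 0), y = (1, 2), z = (2, 4). d(x,z) = 2² + 4² = 20, but d(x,y) + d(y,z) = (1² + 2²) + (1² + 2²) = 5 + 5 = 10. Since 20 > 10, the triangle inequality is violated. (Note: √d, the ordinary Euclidean distance, IS a metric.)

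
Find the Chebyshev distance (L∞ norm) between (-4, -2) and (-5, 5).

max(|x_i - y_i|) = max(|-4 - (-5)|, |-2 - 5|) = max(1, 7) = 7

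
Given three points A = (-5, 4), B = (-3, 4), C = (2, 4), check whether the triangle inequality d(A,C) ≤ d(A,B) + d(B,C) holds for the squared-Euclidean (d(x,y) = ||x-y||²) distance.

d(A,B) = 2² + 0² = 4, d(B,C) = 5² + 0² = 25, d(A,C) = 7² + 0² = 49.
d(A,C) = 49 > 4 + 25 = 29. Triangle inequality is VIOLATED. (Squared-Euclidean is not a metric — this is a counterexample.)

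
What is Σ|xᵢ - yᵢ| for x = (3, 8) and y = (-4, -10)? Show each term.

Σ|x_i - y_i| = |3 - (-4)| + |8 - (-10)| = 7 + 18 = 25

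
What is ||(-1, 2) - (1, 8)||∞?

max(|x_i - y_i|) = max(|-1 - 1|, |2 - 8|) = max(2, 6) = 6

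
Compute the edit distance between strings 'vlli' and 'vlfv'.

Let D[i][j] be the edit distance between the first i characters of 'vlli' and the first j characters of 'vlfv', with D[i][0] = i, D[0][j] = j, and D[i][j] = D[i-1][j-1] if the characters match, else 1 + min(D[i-1][j], D[i][j-1], D[i-1][j-1]). Filling the table (rows: prefixes of 'vlli', columns: prefixes of 'vlfv'):
     ε  v  l  f  v
  ε  0  1  2  3  4
  v  1  0  1  2  3
  l  2  1  0  1  2
  l  3  2  1  1  2
  i  4  3  2  2  2
The bottom-right entry gives D[4][4] = 2, so no sequence of fewer than 2 edits works. Backtracking through the table gives one optimal edit sequence (2 edits):
  vlli → vlfi (sub l→f @3)
  vlfi → vlfv (sub i→v @4)
Edit distance = 2.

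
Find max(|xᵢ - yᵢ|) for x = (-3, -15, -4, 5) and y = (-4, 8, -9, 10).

max(|x_i - y_i|) = max(|-3 - (-4)|, |-15 - 8|, |-4 - (-9)|, |5 - 10|) = max(1, 23, 5, 5) = 23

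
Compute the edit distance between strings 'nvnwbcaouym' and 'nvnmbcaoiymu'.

Let D[i][j] be the edit distance between the first i characters of 'nvnwbcaouym' and the first j characters of 'nvnmbcaoiymu', with D[i][0] = i, D[0][j] = j, and D[i][j] = D[i-1][j-1] if the characters match, else 1 + min(D[i-1][j], D[i][j-1], D[i-1][j-1]). Filling the table (rows: prefixes of 'nvnwbcaouym', columns: prefixes of 'nvnmbcaoiymu'):
     ε  n  v  n  m  b  c  a  o  i  y  m  u
  ε  0  1  2  3  4  5  6  7  8  9 10 11 12
  n  1  0  1  2  3  4  5  6  7  8  9 10 11
  v  2  1  0  1  2  3  4  5  6  7  8  9 10
  n  3  2  1  0  1  2  3  4  5  6  7  8  9
  w  4  3  2  1  1  2  3  4  5  6  7  8  9
  b  5  4  3  2  2  1  2  3  4  5  6  7  8
  c  6  5  4  3  3  2  1  2  3  4  5  6  7
  a  7  6  5  4  4  3  2  1  2  3  4  5  6
  o  8  7  6  5  5  4  3  2  1  2  3  4  5
  u  9  8  7  6  6  5  4  3  2  2  3  4  4
  y 10  9  8  7  7  6  5  4  3  3  2  3  4
  m 11 10  9  8  7  7  6  5  4  4  3  2  3
The bottom-right entry gives D[11][12] = 3, so no sequence of fewer than 3 edits works. Backtracking through the table gives one optimal edit sequence (3 edits):
  nvnwbcaouym → nvnmbcaouym (sub w→m @4)
  nvnmbcaouym → nvnmbcaoiym (sub u→i @9)
  nvnmbcaoiym → nvnmbcaoiymu (ins u @12)
Edit distance = 3.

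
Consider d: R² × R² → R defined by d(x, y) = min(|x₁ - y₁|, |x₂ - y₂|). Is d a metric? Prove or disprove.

No. d fails identity of indiscernibles: take x = (2, 0) and y = (2, 1). Then d(x,y) = min(|2 - 2|, |0 - 1|) = min(0, 1) = 0, yet x ≠ y.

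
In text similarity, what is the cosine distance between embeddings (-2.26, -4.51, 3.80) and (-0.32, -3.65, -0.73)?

With u = (-2.26, -4.51, 3.80), v = (-0.32, -3.65, -0.73):
u·v = (-2.26)·(-0.32) + (-4.51)·(-3.65) + 3.8·(-0.73) = 0.7232 + 16.4615 + (-2.774) = 14.4107.
|u| = √((-2.26)² + (-4.51)² + 3.8²) = √(5.1076 + 20.3401 + 14.44) = √39.8877, |v| = √((-0.32)² + (-3.65)² + (-0.73)²) = √(0.1024 + 13.3225 + 0.5329) = √13.9578.
cos θ = (u·v)/(|u||v|) = 14.4107/(√39.8877·√13.9578) ≈ 0.6107
Cosine distance = 1 - cos θ ≈ 1 - 0.6107 = 0.3893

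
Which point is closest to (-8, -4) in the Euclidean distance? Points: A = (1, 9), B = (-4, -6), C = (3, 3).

Distances: d(A) ≈ 15.8114, d(B) ≈ 4.4721, d(C) ≈ 13.0384. Nearest: B = (-4, -6) with distance 4.4721.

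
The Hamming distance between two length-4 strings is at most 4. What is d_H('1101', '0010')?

Differing positions: 1, 2, 3, 4. Hamming distance = 4. The maximum possible Hamming distance for length-4 strings is 4, so d_H/4 = 4/4 = 1.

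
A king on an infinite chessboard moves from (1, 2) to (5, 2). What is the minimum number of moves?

max(|x_i - y_i|) = max(|1 - 5|, |2 - 2|) = max(4, 0) = 4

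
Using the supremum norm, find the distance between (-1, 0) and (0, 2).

max(|x_i - y_i|) = max(|-1 - 0|, |0 - 2|) = max(1, 2) = 2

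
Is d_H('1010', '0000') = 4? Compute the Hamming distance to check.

Differing positions: 1, 3. Hamming distance = 2, so the claim that d_H = 4 is false.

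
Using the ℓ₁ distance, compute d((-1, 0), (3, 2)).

Σ|x_i - y_i| = |-1 - 3| + |0 - 2| = 4 + 2 = 6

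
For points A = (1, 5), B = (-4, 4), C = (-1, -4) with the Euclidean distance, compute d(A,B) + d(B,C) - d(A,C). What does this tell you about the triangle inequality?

d(A,B) = √(5² + 1²) = √26 ≈ 5.099, d(B,C) = √(3² + 8²) = √73 ≈ 8.544, d(A,C) = √(2² + 9²) = √85 ≈ 9.2195.
d(A,B) + d(B,C) - d(A,C) = 5.099 + 8.544 - 9.2195 = 13.643 - 9.2195 = 4.4235 (to 4 decimal places). This is ≥ 0, so the triangle inequality holds for these points.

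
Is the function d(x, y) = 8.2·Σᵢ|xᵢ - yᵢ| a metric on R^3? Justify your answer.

Yes. The L1 (Manhattan) norm induces a metric on R^3, and multiplying a metric by a positive constant 8.2 > 0 preserves all four axioms: non-negativity (8.2·||x-y|| ≥ 0), identity (8.2·||x-y|| = 0 ⟺ ||x-y|| = 0 ⟺ x = y), symmetry (||x-y|| = ||y-x||), and the triangle inequality (8.2·||x-z|| ≤ 8.2·||x-y|| + 8.2·||y-z||). So d is a metric.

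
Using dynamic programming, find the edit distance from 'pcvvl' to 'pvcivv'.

Let D[i][j] be the edit distance between the first i characters of 'pcvvl' and the first j characters of 'pvcivv', with D[i][0] = i, D[0][j] = j, and D[i][j] = D[i-1][j-1] if the characters match, else 1 + min(D[i-1][j], D[i][j-1], D[i-1][j-1]). Filling the table (rows: prefixes of 'pcvvl', columns: prefixes of 'pvcivv'):
     ε  p  v  c  i  v  v
  ε  0  1  2  3  4  5  6
  p  1  0  1  2  3  4  5
  c  2  1  1  1  2  3  4
  v  3  2  1  2  2  2  3
  v  4  3  2  2  3  2  2
  l  5  4  3  3  3  3  3
The bottom-right entry gives D[5][6] = 3, so no sequence of fewer than 3 edits works. Backtracking through the table gives one optimal edit sequence (3 edits):
  pcvvl → pvcvvl (ins v @2)
  pvcvvl → pvcivl (sub v→i @4)
  pvcivl → pvcivv (sub l→v @6)
Edit distance = 3.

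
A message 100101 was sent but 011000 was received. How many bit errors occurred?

Differing positions: 1, 2, 3, 4, 6. Hamming distance = 5.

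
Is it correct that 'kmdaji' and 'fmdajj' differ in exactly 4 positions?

Differing positions: 1, 6. Hamming distance = 2, so the claim that d_H = 4 is false.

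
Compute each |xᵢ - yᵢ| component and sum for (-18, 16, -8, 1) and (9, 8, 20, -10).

Σ|x_i - y_i| = |-18 - 9| + |16 - 8| + |-8 - 20| + |1 - (-10)| = 27 + 8 + 28 + 11 = 74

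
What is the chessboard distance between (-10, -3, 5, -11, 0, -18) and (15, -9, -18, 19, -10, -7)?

max(|x_i - y_i|) = max(|-10 - 15|, |-3 - (-9)|, |5 - (-18)|, |-11 - 19|, |0 - (-10)|, |-18 - (-7)|) = max(25, 6, 23, 30, 10, 11) = 30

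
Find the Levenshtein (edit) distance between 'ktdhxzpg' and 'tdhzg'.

Let D[i][j] be the edit distance between the first i characters of 'ktdhxzpg' and the first j characters of 'tdhzg', with D[i][0] = i, D[0][j] = j, and D[i][j] = D[i-1][j-1] if the characters match, else 1 + min(D[i-1][j], D[i][j-1], D[i-1][j-1]). Filling the table (rows: prefixes of 'ktdhxzpg', columns: prefixes of 'tdhzg'):
     ε  t  d  h  z  g
  ε  0  1  2  3  4  5
  k  1  1  2  3  4  5
  t  2  1  2  3  4  5
  d  3  2  1  2  3  4
  h  4  3  2  1  2  3
  x  5  4  3  2  2  3
  z  6  5  4  3  2  3
  p  7  6  5  4  3  3
  g  8  7  6  5  4  3
The bottom-right entry gives D[8][5] = 3, so no sequence of fewer than 3 edits works. Backtracking through the table gives one optimal edit sequence (3 edits):
  ktdhxzpg → tdhxzpg (del k @1)
  tdhxzpg → tdhzpg (del x @4)
  tdhzpg → tdhzg (del p @5)
Edit distance = 3.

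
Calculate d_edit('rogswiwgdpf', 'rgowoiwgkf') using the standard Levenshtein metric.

Let D[i][j] be the edit distance between the first i characters of 'rogswiwgdpf' and the first j characters of 'rgowoiwgkf', with D[i][0] = i, D[0][j] = j, and D[i][j] = D[i-1][j-1] if the characters match, else 1 + min(D[i-1][j], D[i][j-1], D[i-1][j-1]). Filling the table (rows: prefixes of 'rogswiwgdpf', columns: prefixes of 'rgowoiwgkf'):
     ε  r  g  o  w  o  i  w  g  k  f
  ε  0  1  2  3  4  5  6  7  8  9 10
  r  1  0  1  2  3  4  5  6  7  8  9
  o  2  1  1  1  2  3  4  5  6  7  8
  g  3  2  1  2  2  3  4  5  5  6  7
  s  4  3  2  2  3  3  4  5  6  6  7
  w  5  4  3  3  2  3  4  4  5  6  7
  i  6  5  4  4  3  3  3  4  5  6  7
  w  7  6  5  5  4  4  4  3  4  5  6
  g  8  7  6  6  5  5  5  4  3  4  5
  d  9  8  7  7  6  6  6  5  4  4  5
  p 10  9  8  8  7  7  7  6  5  5  5
  f 11 10  9  9  8  8  8  7  6  6  5
The bottom-right entry gives D[11][10] = 5, so no sequence of fewer than 5 edits works. Backtracking through the table gives one optimal edit sequence (5 edits):
  rogswiwgdpf → rgswiwgdpf (del o @2)
  rgswiwgdpf → rgowiwgdpf (sub s→o @3)
  rgowiwgdpf → rgowoiwgdpf (ins o @5)
  rgowoiwgdpf → rgowoiwgpf (del d @9)
  rgowoiwgpf → rgowoiwgkf (sub p→k @9)
Edit distance = 5.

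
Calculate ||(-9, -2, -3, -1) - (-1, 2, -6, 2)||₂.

√(Σ(x_i - y_i)²) = √((-9 - (-1))² + (-2 - 2)² + (-3 - (-6))² + (-1 - 2)²)
= √((-8)² + (-4)² + 3² + (-3)²) = √(64 + 16 + 9 + 9) = √98 ≈ 9.8995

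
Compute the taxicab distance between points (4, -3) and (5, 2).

Σ|x_i - y_i| = |4 - 5| + |-3 - 2| = 1 + 5 = 6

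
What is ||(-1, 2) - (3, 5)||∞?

max(|x_i - y_i|) = max(|-1 - 3|, |2 - 5|) = max(4, 3) = 4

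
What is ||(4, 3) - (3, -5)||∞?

max(|x_i - y_i|) = max(|4 - 3|, |3 - (-5)|) = max(1, 8) = 8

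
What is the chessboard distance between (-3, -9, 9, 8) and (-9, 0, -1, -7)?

max(|x_i - y_i|) = max(|-3 - (-9)|, |-9 - 0|, |9 - (-1)|, |8 - (-7)|) = max(6, 9, 10, 15) = 15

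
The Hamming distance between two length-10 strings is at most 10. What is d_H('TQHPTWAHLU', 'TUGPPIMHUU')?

Differing positions: 2, 3, 5, 6, 7, 9. Hamming distance = 6. The maximum possible Hamming distance for length-10 strings is 10, so d_H/10 = 6/10 = 0.6.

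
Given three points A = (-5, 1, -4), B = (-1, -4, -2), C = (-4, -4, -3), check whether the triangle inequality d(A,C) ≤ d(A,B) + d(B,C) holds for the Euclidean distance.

d(A,B) = √(4² + 5² + 2²) = √45 ≈ 6.7082, d(B,C) = √(3² + 0² + 1²) = √10 ≈ 3.1623, d(A,C) = √(1² + 5² + 1²) = √27 ≈ 5.1962.
d(A,C) ≈ 5.1962 ≤ 6.7082 + 3.1623 = 9.8705. Triangle inequality is satisfied.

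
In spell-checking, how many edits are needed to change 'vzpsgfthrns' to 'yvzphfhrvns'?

Let D[i][j] be the edit distance between the first i characters of 'vzpsgfthrns' and the first j characters of 'yvzphfhrvns', with D[i][0] = i, D[0][j] = j, and D[i][j] = D[i-1][j-1] if the characters match, else 1 + min(D[i-1][j], D[i][j-1], D[i-1][j-1]). Filling the table (rows: prefixes of 'vzpsgfthrns', columns: prefixes of 'yvzphfhrvns'):
     ε  y  v  z  p  h  f  h  r  v  n  s
  ε  0  1  2  3  4  5  6  7  8  9 10 11
  v  1  1  1  2  3  4  5  6  7  8  9 10
  z  2  2  2  1  2  3  4  5  6  7  8  9
  p  3  3  3  2  1  2  3  4  5  6  7  8
  s  4  4  4  3  2  2  3  4  5  6  7  7
  g  5  5  5  4  3  3  3  4  5  6  7  8
  f  6  6  6  5  4  4  3  4  5  6  7  8
  t  7  7  7  6  5  5  4  4  5  6  7  8
  h  8  8  8  7  6  5  5  4  5  6  7  8
  r  9  9  9  8  7  6  6  5  4  5  6  7
  n 10 10 10  9  8  7  7  6  5  5  5  6
  s 11 11 11 10  9  8  8  7  6  6  6  5
The bottom-right entry gives D[11][11] = 5, so no sequence of fewer than 5 edits works. Backtracking through the table gives one optimal edit sequence (5 edits):
  vzpsgfthrns → yvzpsgfthrns (ins y @1)
  yvzpsgfthrns → yvzpgfthrns (del s @5)
  yvzpgfthrns → yvzphfthrns (sub g→h @5)
  yvzphfthrns → yvzphfhrns (del t @7)
  yvzphfhrns → yvzphfhrvns (ins v @9)
Edit distance = 5.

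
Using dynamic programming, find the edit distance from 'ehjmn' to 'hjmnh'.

Let D[i][j] be the edit distance between the first i characters of 'ehjmn' and the first j characters of 'hjmnh', with D[i][0] = i, D[0][j] = j, and D[i][j] = D[i-1][j-1] if the characters match, else 1 + min(D[i-1][j], D[i][j-1], D[i-1][j-1]). Filling the table (rows: prefixes of 'ehjmn', columns: prefixes of 'hjmnh'):
     ε  h  j  m  n  h
  ε  0  1  2  3  4  5
  e  1  1  2  3  4  5
  h  2  1  2  3  4  4
  j  3  2  1  2  3  4
  m  4  3  2  1  2  3
  n  5  4  3  2  1  2
The bottom-right entry gives D[5][5] = 2, so no sequence of fewer than 2 edits works. Backtracking through the table gives one optimal edit sequence (2 edits):
  ehjmn → hjmn (del e @1)
  hjmn → hjmnh (ins h @5)
Edit distance = 2.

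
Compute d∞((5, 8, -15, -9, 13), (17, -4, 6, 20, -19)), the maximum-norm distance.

max(|x_i - y_i|) = max(|5 - 17|, |8 - (-4)|, |-15 - 6|, |-9 - 20|, |13 - (-19)|) = max(12, 12, 21, 29, 32) = 32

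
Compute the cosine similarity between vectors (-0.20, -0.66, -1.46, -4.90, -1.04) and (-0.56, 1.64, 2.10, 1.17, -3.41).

With u = (-0.20, -0.66, -1.46, -4.90, -1.04), v = (-0.56, 1.64, 2.10, 1.17, -3.41):
u·v = (-0.2)·(-0.56) + (-0.66)·1.64 + (-1.46)·2.1 + (-4.9)·1.17 + (-1.04)·(-3.41) = 0.112 + (-1.0824) + (-3.066) + (-5.733) + 3.5464 = -6.223.
|u| = √((-0.2)² + (-0.66)² + (-1.46)² + (-4.9)² + (-1.04)²) = √(0.04 + 0.4356 + 2.1316 + 24.01 + 1.0816) = √27.6988, |v| = √((-0.56)² + 1.64² + 2.1² + 1.17² + (-3.41)²) = √(0.3136 + 2.6896 + 4.41 + 1.3689 + 11.6281) = √20.4102.
cos θ = (u·v)/(|u||v|) = -6.223/(√27.6988·√20.4102) ≈ -0.2617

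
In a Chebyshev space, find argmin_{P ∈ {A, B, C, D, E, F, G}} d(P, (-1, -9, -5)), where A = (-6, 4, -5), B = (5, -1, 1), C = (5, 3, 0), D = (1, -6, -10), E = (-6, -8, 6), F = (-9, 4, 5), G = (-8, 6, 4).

Distances: d(A) = 13, d(B) = 8, d(C) = 12, d(D) = 5, d(E) = 11, d(F) = 13, d(G) = 15. Nearest: D = (1, -6, -10) with distance 5.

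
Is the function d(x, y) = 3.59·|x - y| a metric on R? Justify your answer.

Yes. Since |x - y| is a metric on R and 3.59 > 0, the positive scalar multiple 3.59·|x - y| is also a metric: scaling by a positive constant preserves non-negativity, identity (d=0 ⟺ |x-y|=0 ⟺ x=y), symmetry, and the triangle inequality.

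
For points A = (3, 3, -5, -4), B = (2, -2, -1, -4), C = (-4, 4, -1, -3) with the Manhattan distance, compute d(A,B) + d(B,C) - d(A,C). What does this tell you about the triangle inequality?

d(A,B) = 1 + 5 + 4 + 0 = 10, d(B,C) = 6 + 6 + 0 + 1 = 13, d(A,C) = 7 + 1 + 4 + 1 = 13.
d(A,B) + d(B,C) - d(A,C) = 10 + 13 - 13 = 23 - 13 = 10. This is ≥ 0, so the triangle inequality holds for these points.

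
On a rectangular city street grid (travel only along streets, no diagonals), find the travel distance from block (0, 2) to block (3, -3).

Σ|x_i - y_i| = |0 - 3| + |2 - (-3)| = 3 + 5 = 8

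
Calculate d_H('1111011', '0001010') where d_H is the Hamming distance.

Differing positions: 1, 2, 3, 7. Hamming distance = 4.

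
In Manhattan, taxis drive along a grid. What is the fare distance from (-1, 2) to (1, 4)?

Σ|x_i - y_i| = |-1 - 1| + |2 - 4| = 2 + 2 = 4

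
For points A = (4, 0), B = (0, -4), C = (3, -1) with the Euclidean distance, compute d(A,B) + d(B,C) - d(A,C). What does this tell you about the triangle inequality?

d(A,B) = √(4² + 4²) = √32 ≈ 5.6569, d(B,C) = √(3² + 3²) = √18 ≈ 4.2426, d(A,C) = √(1² + 1²) = √2 ≈ 1.4142.
d(A,B) + d(B,C) - d(A,C) = 5.6569 + 4.2426 - 1.4142 = 9.8995 - 1.4142 = 8.4853 (to 4 decimal places). This is ≥ 0, so the triangle inequality holds for these points.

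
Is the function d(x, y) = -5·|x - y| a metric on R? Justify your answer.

No. With c = -5 < 0, d fails non-negativity: d(3, 4) = -5·|3 - 4| = -5·1 = -5 < 0.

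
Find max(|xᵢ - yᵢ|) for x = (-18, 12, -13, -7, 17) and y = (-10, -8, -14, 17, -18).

max(|x_i - y_i|) = max(|-18 - (-10)|, |12 - (-8)|, |-13 - (-14)|, |-7 - 17|, |17 - (-18)|) = max(8, 20, 1, 24, 35) = 35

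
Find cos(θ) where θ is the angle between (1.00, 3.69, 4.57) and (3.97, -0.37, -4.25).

With u = (1.00, 3.69, 4.57), v = (3.97, -0.37, -4.25):
u·v = 1·3.97 + 3.69·(-0.37) + 4.57·(-4.25) = 3.97 + (-1.3653) + (-19.4225) = -16.8178.
|u| = √(1² + 3.69² + 4.57²) = √(1 + 13.6161 + 20.8849) = √35.501, |v| = √(3.97² + (-0.37)² + (-4.25)²) = √(15.7609 + 0.1369 + 18.0625) = √33.9603.
cos θ = (u·v)/(|u||v|) = -16.8178/(√35.501·√33.9603) ≈ -0.4844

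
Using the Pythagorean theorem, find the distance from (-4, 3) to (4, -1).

√(Σ(x_i - y_i)²) = √((-4 - 4)² + (3 - (-1))²)
= √((-8)² + 4²) = √(64 + 16) = √80 ≈ 8.9443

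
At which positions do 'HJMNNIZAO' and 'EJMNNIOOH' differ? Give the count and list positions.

Differing positions: 1, 7, 8, 9. Hamming distance = 4.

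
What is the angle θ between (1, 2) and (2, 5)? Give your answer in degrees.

With u = (1, 2), v = (2, 5):
u·v = 1·2 + 2·5 = 2 + 10 = 12.
|u| = √(1² + 2²) = √5, |v| = √(2² + 5²) = √29, so |u||v| = √(5·29) = √145.
cos θ = (u·v)/(|u||v|) = 12/√145 ≈ 0.996546
θ = arccos(0.996546) ≈ 4.76°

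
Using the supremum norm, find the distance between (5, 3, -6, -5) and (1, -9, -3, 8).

max(|x_i - y_i|) = max(|5 - 1|, |3 - (-9)|, |-6 - (-3)|, |-5 - 8|) = max(4, 12, 3, 13) = 13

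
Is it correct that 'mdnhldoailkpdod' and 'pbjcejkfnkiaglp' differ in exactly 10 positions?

Differing positions: 1, 2, 3, 4, 5, 6, 7, 8, 9, 10, 11, 12, 13, 14, 15. Hamming distance = 15, so the claim that d_H = 10 is false.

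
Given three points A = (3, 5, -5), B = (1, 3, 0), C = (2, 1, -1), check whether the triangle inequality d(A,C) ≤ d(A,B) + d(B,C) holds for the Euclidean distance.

d(A,B) = √(2² + 2² + 5²) = √33 ≈ 5.7446, d(B,C) = √(1² + 2² + 1²) = √6 ≈ 2.4495, d(A,C) = √(1² + 4² + 4²) = √33 ≈ 5.7446.
d(A,C) ≈ 5.7446 ≤ 5.7446 + 2.4495 = 8.1941. Triangle inequality is satisfied.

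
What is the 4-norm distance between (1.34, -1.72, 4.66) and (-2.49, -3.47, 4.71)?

(Σ|x_i - y_i|^4)^(1/4) = (|1.34 - (-2.49)|^4 + |-1.72 - (-3.47)|^4 + |4.66 - 4.71|^4)^(1/4)
= (3.83^4 + 1.75^4 + 0.05^4)^(1/4) ≈ (215.1766 + 9.3789 + 0)^(1/4) = (224.5555)^(1/4) ≈ 3.8711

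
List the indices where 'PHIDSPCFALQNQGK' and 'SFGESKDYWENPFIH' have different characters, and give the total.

Differing positions: 1, 2, 3, 4, 6, 7, 8, 9, 10, 11, 12, 13, 14, 15. Hamming distance = 14.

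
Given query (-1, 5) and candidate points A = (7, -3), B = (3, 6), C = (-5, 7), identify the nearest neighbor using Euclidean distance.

Distances: d(A) ≈ 11.3137, d(B) ≈ 4.1231, d(C) ≈ 4.4721. Nearest: B = (3, 6) with distance 4.1231.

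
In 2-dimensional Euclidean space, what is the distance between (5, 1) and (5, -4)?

√(Σ(x_i - y_i)²) = √((5 - 5)² + (1 - (-4))²)
= √(0² + 5²) = √(0 + 25) = √25 = 5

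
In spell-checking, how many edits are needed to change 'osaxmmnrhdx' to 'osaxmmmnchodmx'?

Let D[i][j] be the edit distance between the first i characters of 'osaxmmnrhdx' and the first j characters of 'osaxmmmnchodmx', with D[i][0] = i, D[0][j] = j, and D[i][j] = D[i-1][j-1] if the characters match, else 1 + min(D[i-1][j], D[i][j-1], D[i-1][j-1]). Filling the table (rows: prefixes of 'osaxmmnrhdx', columns: prefixes of 'osaxmmmnchodmx'):
     ε  o  s  a  x  m  m  m  n  c  h  o  d  m  x
  ε  0  1  2  3  4  5  6  7  8  9 10 11 12 13 14
  o  1  0  1  2  3  4  5  6  7  8  9 10 11 12 13
  s  2  1  0  1  2  3  4  5  6  7  8  9 10 11 12
  a  3  2  1  0  1  2  3  4  5  6  7  8  9 10 11
  x  4  3  2  1  0  1  2  3  4  5  6  7  8  9 10
  m  5  4  3  2  1  0  1  2  3  4  5  6  7  8  9
  m  6  5  4  3  2  1  0  1  2  3  4  5  6  7  8
  n  7  6  5  4  3  2  1  1  1  2  3  4  5  6  7
  r  8  7  6  5  4  3  2  2  2  2  3  4  5  6  7
  h  9  8  7  6  5  4  3  3  3  3  2  3  4  5  6
  d 10  9  8  7  6  5  4  4  4  4  3  3  3  4  5
  x 11 10  9  8  7  6  5  5  5  5  4  4  4  4  4
The bottom-right entry gives D[11][14] = 4, so no sequence of fewer than 4 edits works. Backtracking through the table gives one optimal edit sequence (4 edits):
  osaxmmnrhdx → osaxmmmnrhdx (ins m @5)
  osaxmmmnrhdx → osaxmmmnchdx (sub r→c @9)
  osaxmmmnchdx → osaxmmmnchodx (ins o @11)
  osaxmmmnchodx → osaxmmmnchodmx (ins m @13)
Edit distance = 4.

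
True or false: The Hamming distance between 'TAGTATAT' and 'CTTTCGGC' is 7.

Differing positions: 1, 2, 3, 5, 6, 7, 8. Hamming distance = 7, so the claim is true.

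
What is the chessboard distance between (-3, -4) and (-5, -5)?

max(|x_i - y_i|) = max(|-3 - (-5)|, |-4 - (-5)|) = max(2, 1) = 2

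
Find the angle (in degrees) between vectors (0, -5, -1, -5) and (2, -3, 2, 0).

With u = (0, -5, -1, -5), v = (2, -3, 2, 0):
u·v = 0·2 + (-5)·(-3) + (-1)·2 + (-5)·0 = 0 + 15 + (-2) + 0 = 13.
|u| = √(0² + (-5)² + (-1)² + (-5)²) = √51, |v| = √(2² + (-3)² + 2² + 0²) = √17, so |u||v| = √(51·17) = √867.
cos θ = (u·v)/(|u||v|) = 13/√867 ≈ 0.441503
θ = arccos(0.441503) ≈ 63.8°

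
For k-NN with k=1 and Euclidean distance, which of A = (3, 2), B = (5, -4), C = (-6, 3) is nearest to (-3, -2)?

Distances: d(A) ≈ 7.2111, d(B) ≈ 8.2462, d(C) ≈ 5.831. Nearest: C = (-6, 3) with distance 5.831.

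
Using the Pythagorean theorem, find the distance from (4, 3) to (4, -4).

√(Σ(x_i - y_i)²) = √((4 - 4)² + (3 - (-4))²)
= √(0² + 7²) = √(0 + 49) = √49 = 7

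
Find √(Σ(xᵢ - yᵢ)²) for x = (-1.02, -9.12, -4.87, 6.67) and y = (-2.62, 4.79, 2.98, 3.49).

√(Σ(x_i - y_i)²) = √((-1.02 - (-2.62))² + (-9.12 - 4.79)² + (-4.87 - 2.98)² + (6.67 - 3.49)²)
= √(1.6² + (-13.91)² + (-7.85)² + 3.18²) = √(2.56 + 193.4881 + 61.6225 + 10.1124) = √267.783 ≈ 16.3641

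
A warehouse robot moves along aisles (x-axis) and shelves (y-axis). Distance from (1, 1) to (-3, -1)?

Σ|x_i - y_i| = |1 - (-3)| + |1 - (-1)| = 4 + 2 = 6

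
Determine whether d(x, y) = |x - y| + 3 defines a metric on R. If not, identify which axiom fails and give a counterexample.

No. d fails identity of indiscernibles (specifically d(x,x) = 0): d(2, 2) = |2 - 2| + 3 = 0 + 3 = 3 ≠ 0.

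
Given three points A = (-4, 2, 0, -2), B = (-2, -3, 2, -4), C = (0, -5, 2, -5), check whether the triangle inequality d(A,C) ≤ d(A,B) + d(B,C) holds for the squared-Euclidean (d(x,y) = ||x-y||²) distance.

d(A,B) = 2² + 5² + 2² + 2² = 37, d(B,C) = 2² + 2² + 0² + 1² = 9, d(A,C) = 4² + 7² + 2² + 3² = 78.
d(A,C) = 78 > 37 + 9 = 46. Triangle inequality is VIOLATED. (Squared-Euclidean is not a metric — this is a counterexample.)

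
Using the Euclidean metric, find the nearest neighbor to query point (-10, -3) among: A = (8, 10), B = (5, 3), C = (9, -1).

Distances: d(A) ≈ 22.2036, d(B) ≈ 16.1555, d(C) ≈ 19.105. Nearest: B = (5, 3) with distance 16.1555.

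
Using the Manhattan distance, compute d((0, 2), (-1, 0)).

Σ|x_i - y_i| = |0 - (-1)| + |2 - 0| = 1 + 2 = 3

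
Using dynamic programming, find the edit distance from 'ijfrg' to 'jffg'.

Let D[i][j] be the edit distance between the first i characters of 'ijfrg' and the first j characters of 'jffg', with D[i][0] = i, D[0][j] = j, and D[i][j] = D[i-1][j-1] if the characters match, else 1 + min(D[i-1][j], D[i][j-1], D[i-1][j-1]). Filling the table (rows: prefixes of 'ijfrg', columns: prefixes of 'jffg'):
     ε  j  f  f  g
  ε  0  1  2  3  4
  i  1  1  2  3  4
  j  2  1  2  3  4
  f  3  2  1  2  3
  r  4  3  2  2  3
  g  5  4  3  3  2
The bottom-right entry gives D[5][4] = 2, so no sequence of fewer than 2 edits works. Backtracking through the table gives one optimal edit sequence (2 edits):
  ijfrg → jfrg (del i @1)
  jfrg → jffg (sub r→f @3)
Edit distance = 2.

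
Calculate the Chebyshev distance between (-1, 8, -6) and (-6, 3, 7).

max(|x_i - y_i|) = max(|-1 - (-6)|, |8 - 3|, |-6 - 7|) = max(5, 5, 13) = 13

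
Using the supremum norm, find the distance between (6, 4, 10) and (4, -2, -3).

max(|x_i - y_i|) = max(|6 - 4|, |4 - (-2)|, |10 - (-3)|) = max(2, 6, 13) = 13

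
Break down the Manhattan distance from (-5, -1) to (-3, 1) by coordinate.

Σ|x_i - y_i| = |-5 - (-3)| + |-1 - 1| = 2 + 2 = 4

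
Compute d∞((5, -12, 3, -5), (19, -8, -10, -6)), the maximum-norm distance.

max(|x_i - y_i|) = max(|5 - 19|, |-12 - (-8)|, |3 - (-10)|, |-5 - (-6)|) = max(14, 4, 13, 1) = 14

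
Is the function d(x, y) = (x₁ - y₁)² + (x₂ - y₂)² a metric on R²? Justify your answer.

No. The squared Euclidean distance fails the triangle inequality. Counterexample: x = (0, 0), y = (1, 5), z = (2, 10). d(x,z) = 2² + 10² = 104, but d(x,y) + d(y,z) = (1² + 5²) + (1² + 5²) = 26 + 26 = 52. Since 104 > 52, the triangle inequality is violated. (Note: √d, the ordinary Euclidean distance, IS a metric.)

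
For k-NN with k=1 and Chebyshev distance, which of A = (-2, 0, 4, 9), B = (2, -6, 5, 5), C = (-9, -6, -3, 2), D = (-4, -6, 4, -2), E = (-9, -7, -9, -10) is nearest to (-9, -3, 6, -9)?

Distances: d(A) = 18, d(B) = 14, d(C) = 11, d(D) = 7, d(E) = 15. Nearest: D = (-4, -6, 4, -2) with distance 7.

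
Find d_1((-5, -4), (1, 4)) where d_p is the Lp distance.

Σ|x_i - y_i| = |-5 - 1| + |-4 - 4| = 6 + 8 = 14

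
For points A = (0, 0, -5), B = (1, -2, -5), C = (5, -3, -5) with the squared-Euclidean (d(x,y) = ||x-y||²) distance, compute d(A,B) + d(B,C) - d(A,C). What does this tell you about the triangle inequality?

d(A,B) = 1² + 2² + 0² = 5, d(B,C) = 4² + 1² + 0² = 17, d(A,C) = 5² + 3² + 0² = 34.
d(A,B) + d(B,C) - d(A,C) = 5 + 17 - 34 = 22 - 34 = -12. This is < 0, so the triangle inequality FAILS for these points (squared-Euclidean is not a metric).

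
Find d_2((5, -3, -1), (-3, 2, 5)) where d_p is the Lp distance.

(Σ|x_i - y_i|^2)^(1/2) = (|5 - (-3)|^2 + |-3 - 2|^2 + |-1 - 5|^2)^(1/2)
= (8^2 + 5^2 + 6^2)^(1/2) = (64 + 25 + 36)^(1/2) = (125)^(1/2) ≈ 11.1803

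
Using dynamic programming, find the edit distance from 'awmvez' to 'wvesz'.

Let D[i][j] be the edit distance between the first i characters of 'awmvez' and the first j characters of 'wvesz', with D[i][0] = i, D[0][j] = j, and D[i][j] = D[i-1][j-1] if the characters match, else 1 + min(D[i-1][j], D[i][j-1], D[i-1][j-1]). Filling the table (rows: prefixes of 'awmvez', columns: prefixes of 'wvesz'):
     ε  w  v  e  s  z
  ε  0  1  2  3  4  5
  a  1  1  2  3  4  5
  w  2  1  2  3  4  5
  m  3  2  2  3  4  5
  v  4  3  2  3  4  5
  e  5  4  3  2  3  4
  z  6  5  4  3  3  3
The bottom-right entry gives D[6][5] = 3, so no sequence of fewer than 3 edits works. Backtracking through the table gives one optimal edit sequence (3 edits):
  awmvez → wmvez (del a @1)
  wmvez → wvez (del m @2)
  wvez → wvesz (ins s @4)
Edit distance = 3.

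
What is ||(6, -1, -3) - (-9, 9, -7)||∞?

max(|x_i - y_i|) = max(|6 - (-9)|, |-1 - 9|, |-3 - (-7)|) = max(15, 10, 4) = 15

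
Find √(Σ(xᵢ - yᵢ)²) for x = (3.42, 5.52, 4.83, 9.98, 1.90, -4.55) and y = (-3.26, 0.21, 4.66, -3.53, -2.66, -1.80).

√(Σ(x_i - y_i)²) = √((3.42 - (-3.26))² + (5.52 - 0.21)² + (4.83 - 4.66)² + (9.98 - (-3.53))² + (1.9 - (-2.66))² + (-4.55 - (-1.8))²)
= √(6.68² + 5.31² + 0.17² + 13.51² + 4.56² + (-2.75)²) = √(44.6224 + 28.1961 + 0.0289 + 182.5201 + 20.7936 + 7.5625) = √283.7236 ≈ 16.8441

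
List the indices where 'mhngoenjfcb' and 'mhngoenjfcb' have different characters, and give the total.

Differing positions: none. Hamming distance = 0.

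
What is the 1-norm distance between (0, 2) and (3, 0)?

Σ|x_i - y_i| = |0 - 3| + |2 - 0| = 3 + 2 = 5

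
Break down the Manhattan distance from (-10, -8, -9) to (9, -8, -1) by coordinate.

Σ|x_i - y_i| = |-10 - 9| + |-8 - (-8)| + |-9 - (-1)| = 19 + 0 + 8 = 27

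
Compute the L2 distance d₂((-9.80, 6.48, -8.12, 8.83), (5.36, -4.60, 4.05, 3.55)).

√(Σ(x_i - y_i)²) = √((-9.8 - 5.36)² + (6.48 - (-4.6))² + (-8.12 - 4.05)² + (8.83 - 3.55)²)
= √((-15.16)² + 11.08² + (-12.17)² + 5.28²) = √(229.8256 + 122.7664 + 148.1089 + 27.8784) = √528.5793 ≈ 22.9909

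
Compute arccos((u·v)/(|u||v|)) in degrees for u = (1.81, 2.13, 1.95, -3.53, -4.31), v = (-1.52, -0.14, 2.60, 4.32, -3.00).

With u = (1.81, 2.13, 1.95, -3.53, -4.31), v = (-1.52, -0.14, 2.60, 4.32, -3.00):
u·v = 1.81·(-1.52) + 2.13·(-0.14) + 1.95·2.6 + (-3.53)·4.32 + (-4.31)·(-3) = (-2.7512) + (-0.2982) + 5.07 + (-15.2496) + 12.93 = -0.299.
|u| = √(1.81² + 2.13² + 1.95² + (-3.53)² + (-4.31)²) = √(3.2761 + 4.5369 + 3.8025 + 12.4609 + 18.5761) = √42.6525, |v| = √((-1.52)² + (-0.14)² + 2.6² + 4.32² + (-3)²) = √(2.3104 + 0.0196 + 6.76 + 18.6624 + 9) = √36.7524.
cos θ = (u·v)/(|u||v|) = -0.299/(√42.6525·√36.7524) ≈ -0.007552
θ = arccos(-0.007552) ≈ 90.43°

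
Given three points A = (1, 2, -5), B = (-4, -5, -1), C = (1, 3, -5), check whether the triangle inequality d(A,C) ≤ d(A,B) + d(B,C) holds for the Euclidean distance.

d(A,B) = √(5² + 7² + 4²) = √90 ≈ 9.4868, d(B,C) = √(5² + 8² + 4²) = √105 ≈ 10.247, d(A,C) = √(0² + 1² + 0²) = √1 = 1.
d(A,C) = 1 ≤ 9.4868 + 10.247 = 19.7338. Triangle inequality is satisfied.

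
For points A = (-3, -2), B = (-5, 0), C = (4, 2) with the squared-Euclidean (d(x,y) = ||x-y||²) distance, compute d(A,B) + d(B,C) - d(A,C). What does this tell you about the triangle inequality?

d(A,B) = 2² + 2² = 8, d(B,C) = 9² + 2² = 85, d(A,C) = 7² + 4² = 65.
d(A,B) + d(B,C) - d(A,C) = 8 + 85 - 65 = 93 - 65 = 28. This is ≥ 0, so the triangle inequality holds for these points.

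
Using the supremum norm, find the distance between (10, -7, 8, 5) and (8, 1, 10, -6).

max(|x_i - y_i|) = max(|10 - 8|, |-7 - 1|, |8 - 10|, |5 - (-6)|) = max(2, 8, 2, 11) = 11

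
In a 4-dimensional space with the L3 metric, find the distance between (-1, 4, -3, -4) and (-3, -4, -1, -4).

(Σ|x_i - y_i|^3)^(1/3) = (|-1 - (-3)|^3 + |4 - (-4)|^3 + |-3 - (-1)|^3 + |-4 - (-4)|^3)^(1/3)
= (2^3 + 8^3 + 2^3 + 0^3)^(1/3) = (8 + 512 + 8 + 0)^(1/3) = (528)^(1/3) ≈ 8.0825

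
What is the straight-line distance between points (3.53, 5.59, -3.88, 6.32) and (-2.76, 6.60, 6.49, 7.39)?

√(Σ(x_i - y_i)²) = √((3.53 - (-2.76))² + (5.59 - 6.6)² + (-3.88 - 6.49)² + (6.32 - 7.39)²)
= √(6.29² + (-1.01)² + (-10.37)² + (-1.07)²) = √(39.5641 + 1.0201 + 107.5369 + 1.1449) = √149.266 ≈ 12.2174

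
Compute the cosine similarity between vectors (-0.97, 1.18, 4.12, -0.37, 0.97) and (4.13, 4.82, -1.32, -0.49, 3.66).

With u = (-0.97, 1.18, 4.12, -0.37, 0.97), v = (4.13, 4.82, -1.32, -0.49, 3.66):
u·v = (-0.97)·4.13 + 1.18·4.82 + 4.12·(-1.32) + (-0.37)·(-0.49) + 0.97·3.66 = (-4.0061) + 5.6876 + (-5.4384) + 0.1813 + 3.5502 = -0.0254.
|u| = √((-0.97)² + 1.18² + 4.12² + (-0.37)² + 0.97²) = √(0.9409 + 1.3924 + 16.9744 + 0.1369 + 0.9409) = √20.3855, |v| = √(4.13² + 4.82² + (-1.32)² + (-0.49)² + 3.66²) = √(17.0569 + 23.2324 + 1.7424 + 0.2401 + 13.3956) = √55.6674.
cos θ = (u·v)/(|u||v|) = -0.0254/(√20.3855·√55.6674) ≈ -0.0008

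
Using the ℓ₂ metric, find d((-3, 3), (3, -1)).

√(Σ(x_i - y_i)²) = √((-3 - 3)² + (3 - (-1))²)
= √((-6)² + 4²) = √(36 + 16) = √52 ≈ 7.2111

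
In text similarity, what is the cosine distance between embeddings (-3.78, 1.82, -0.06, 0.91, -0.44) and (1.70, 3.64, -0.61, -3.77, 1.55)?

With u = (-3.78, 1.82, -0.06, 0.91, -0.44), v = (1.70, 3.64, -0.61, -3.77, 1.55):
u·v = (-3.78)·1.7 + 1.82·3.64 + (-0.06)·(-0.61) + 0.91·(-3.77) + (-0.44)·1.55 = (-6.426) + 6.6248 + 0.0366 + (-3.4307) + (-0.682) = -3.8773.
|u| = √((-3.78)² + 1.82² + (-0.06)² + 0.91² + (-0.44)²) = √(14.2884 + 3.3124 + 0.0036 + 0.8281 + 0.1936) = √18.6261, |v| = √(1.7² + 3.64² + (-0.61)² + (-3.77)² + 1.55²) = √(2.89 + 13.2496 + 0.3721 + 14.2129 + 2.4025) = √33.1271.
cos θ = (u·v)/(|u||v|) = -3.8773/(√18.6261·√33.1271) ≈ -0.1561
Cosine distance = 1 - cos θ ≈ 1 - (-0.1561) = 1.1561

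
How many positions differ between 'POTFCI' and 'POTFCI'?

Differing positions: none. Hamming distance = 0.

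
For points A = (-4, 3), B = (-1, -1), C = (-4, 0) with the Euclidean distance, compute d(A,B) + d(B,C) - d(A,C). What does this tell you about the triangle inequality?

d(A,B) = √(3² + 4²) = √25 = 5, d(B,C) = √(3² + 1²) = √10 ≈ 3.1623, d(A,C) = √(0² + 3²) = √9 = 3.
d(A,B) + d(B,C) - d(A,C) = 5 + 3.1623 - 3 = 8.1623 - 3 = 5.1623 (to 4 decimal places). This is ≥ 0, so the triangle inequality holds for these points.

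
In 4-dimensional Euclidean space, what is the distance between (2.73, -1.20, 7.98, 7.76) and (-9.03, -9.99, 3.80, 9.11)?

√(Σ(x_i - y_i)²) = √((2.73 - (-9.03))² + (-1.2 - (-9.99))² + (7.98 - 3.8)² + (7.76 - 9.11)²)
= √(11.76² + 8.79² + 4.18² + (-1.35)²) = √(138.2976 + 77.2641 + 17.4724 + 1.8225) = √234.8566 ≈ 15.325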